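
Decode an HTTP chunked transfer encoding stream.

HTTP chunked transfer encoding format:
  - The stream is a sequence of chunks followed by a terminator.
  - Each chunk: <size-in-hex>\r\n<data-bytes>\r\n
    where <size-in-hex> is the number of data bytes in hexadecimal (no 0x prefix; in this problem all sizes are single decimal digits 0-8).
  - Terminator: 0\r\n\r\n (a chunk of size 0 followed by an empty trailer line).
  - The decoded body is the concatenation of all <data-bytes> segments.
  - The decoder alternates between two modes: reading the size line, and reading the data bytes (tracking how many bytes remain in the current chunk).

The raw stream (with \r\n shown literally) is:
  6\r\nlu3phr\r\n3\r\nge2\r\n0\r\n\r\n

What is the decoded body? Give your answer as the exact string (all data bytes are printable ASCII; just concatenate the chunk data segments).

Chunk 1: stream[0..1]='6' size=0x6=6, data at stream[3..9]='lu3phr' -> body[0..6], body so far='lu3phr'
Chunk 2: stream[11..12]='3' size=0x3=3, data at stream[14..17]='ge2' -> body[6..9], body so far='lu3phrge2'
Chunk 3: stream[19..20]='0' size=0 (terminator). Final body='lu3phrge2' (9 bytes)

Answer: lu3phrge2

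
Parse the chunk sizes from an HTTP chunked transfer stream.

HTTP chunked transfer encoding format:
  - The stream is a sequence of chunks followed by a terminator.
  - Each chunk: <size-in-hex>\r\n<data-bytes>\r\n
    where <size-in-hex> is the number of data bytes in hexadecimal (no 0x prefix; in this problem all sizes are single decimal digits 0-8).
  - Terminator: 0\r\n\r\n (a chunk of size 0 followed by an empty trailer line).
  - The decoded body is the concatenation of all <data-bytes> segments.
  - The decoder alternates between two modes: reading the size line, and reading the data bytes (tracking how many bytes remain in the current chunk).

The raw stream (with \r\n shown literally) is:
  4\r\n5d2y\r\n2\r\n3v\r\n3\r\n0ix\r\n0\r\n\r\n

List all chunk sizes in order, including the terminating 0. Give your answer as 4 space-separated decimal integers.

Chunk 1: stream[0..1]='4' size=0x4=4, data at stream[3..7]='5d2y' -> body[0..4], body so far='5d2y'
Chunk 2: stream[9..10]='2' size=0x2=2, data at stream[12..14]='3v' -> body[4..6], body so far='5d2y3v'
Chunk 3: stream[16..17]='3' size=0x3=3, data at stream[19..22]='0ix' -> body[6..9], body so far='5d2y3v0ix'
Chunk 4: stream[24..25]='0' size=0 (terminator). Final body='5d2y3v0ix' (9 bytes)

Answer: 4 2 3 0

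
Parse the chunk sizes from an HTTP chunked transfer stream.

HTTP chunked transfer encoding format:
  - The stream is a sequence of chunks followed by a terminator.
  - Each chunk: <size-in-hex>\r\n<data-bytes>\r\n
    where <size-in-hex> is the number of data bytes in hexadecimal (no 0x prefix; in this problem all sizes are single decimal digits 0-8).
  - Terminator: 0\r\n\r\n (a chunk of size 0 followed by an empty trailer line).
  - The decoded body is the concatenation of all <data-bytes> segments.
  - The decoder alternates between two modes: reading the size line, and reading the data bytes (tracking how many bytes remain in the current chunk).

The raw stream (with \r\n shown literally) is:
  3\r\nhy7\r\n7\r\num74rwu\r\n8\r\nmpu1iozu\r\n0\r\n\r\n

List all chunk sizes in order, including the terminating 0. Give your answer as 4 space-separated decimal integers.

Answer: 3 7 8 0

Derivation:
Chunk 1: stream[0..1]='3' size=0x3=3, data at stream[3..6]='hy7' -> body[0..3], body so far='hy7'
Chunk 2: stream[8..9]='7' size=0x7=7, data at stream[11..18]='um74rwu' -> body[3..10], body so far='hy7um74rwu'
Chunk 3: stream[20..21]='8' size=0x8=8, data at stream[23..31]='mpu1iozu' -> body[10..18], body so far='hy7um74rwumpu1iozu'
Chunk 4: stream[33..34]='0' size=0 (terminator). Final body='hy7um74rwumpu1iozu' (18 bytes)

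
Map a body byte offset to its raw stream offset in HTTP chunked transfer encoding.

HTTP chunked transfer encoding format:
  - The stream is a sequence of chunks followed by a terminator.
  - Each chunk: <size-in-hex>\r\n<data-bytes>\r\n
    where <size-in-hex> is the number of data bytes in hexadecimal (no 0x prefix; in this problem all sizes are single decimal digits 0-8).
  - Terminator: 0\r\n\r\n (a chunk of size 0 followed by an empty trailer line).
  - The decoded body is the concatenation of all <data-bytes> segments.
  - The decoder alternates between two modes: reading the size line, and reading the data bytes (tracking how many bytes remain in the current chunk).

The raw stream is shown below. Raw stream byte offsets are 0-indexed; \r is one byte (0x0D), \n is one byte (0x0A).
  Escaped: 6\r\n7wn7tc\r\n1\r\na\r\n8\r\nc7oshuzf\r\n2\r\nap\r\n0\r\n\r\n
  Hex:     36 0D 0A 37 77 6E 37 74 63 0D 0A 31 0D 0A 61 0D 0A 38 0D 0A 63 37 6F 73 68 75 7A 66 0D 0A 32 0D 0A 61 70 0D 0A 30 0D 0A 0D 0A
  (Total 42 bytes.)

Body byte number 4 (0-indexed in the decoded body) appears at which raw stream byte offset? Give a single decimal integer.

Chunk 1: stream[0..1]='6' size=0x6=6, data at stream[3..9]='7wn7tc' -> body[0..6], body so far='7wn7tc'
Chunk 2: stream[11..12]='1' size=0x1=1, data at stream[14..15]='a' -> body[6..7], body so far='7wn7tca'
Chunk 3: stream[17..18]='8' size=0x8=8, data at stream[20..28]='c7oshuzf' -> body[7..15], body so far='7wn7tcac7oshuzf'
Chunk 4: stream[30..31]='2' size=0x2=2, data at stream[33..35]='ap' -> body[15..17], body so far='7wn7tcac7oshuzfap'
Chunk 5: stream[37..38]='0' size=0 (terminator). Final body='7wn7tcac7oshuzfap' (17 bytes)
Body byte 4 at stream offset 7

Answer: 7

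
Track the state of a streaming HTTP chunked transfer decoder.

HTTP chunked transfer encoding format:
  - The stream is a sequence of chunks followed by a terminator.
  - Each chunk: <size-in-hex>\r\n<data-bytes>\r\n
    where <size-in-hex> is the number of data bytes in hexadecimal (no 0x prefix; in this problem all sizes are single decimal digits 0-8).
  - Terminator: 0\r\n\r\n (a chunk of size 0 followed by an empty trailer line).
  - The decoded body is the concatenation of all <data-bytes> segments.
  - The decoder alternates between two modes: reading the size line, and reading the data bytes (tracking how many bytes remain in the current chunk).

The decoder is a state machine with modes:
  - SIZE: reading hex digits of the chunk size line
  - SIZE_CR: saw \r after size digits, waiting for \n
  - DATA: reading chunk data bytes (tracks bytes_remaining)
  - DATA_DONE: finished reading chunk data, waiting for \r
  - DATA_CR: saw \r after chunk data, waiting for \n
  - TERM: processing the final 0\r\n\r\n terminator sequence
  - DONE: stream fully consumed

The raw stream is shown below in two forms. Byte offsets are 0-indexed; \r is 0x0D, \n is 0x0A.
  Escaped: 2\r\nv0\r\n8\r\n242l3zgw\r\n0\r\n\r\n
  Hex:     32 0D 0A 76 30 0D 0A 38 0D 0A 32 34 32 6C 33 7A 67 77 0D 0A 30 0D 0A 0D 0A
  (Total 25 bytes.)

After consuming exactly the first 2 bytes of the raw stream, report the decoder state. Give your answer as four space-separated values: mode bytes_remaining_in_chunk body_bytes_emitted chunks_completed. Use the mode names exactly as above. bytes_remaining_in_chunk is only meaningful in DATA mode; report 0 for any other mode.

Answer: SIZE_CR 0 0 0

Derivation:
Byte 0 = '2': mode=SIZE remaining=0 emitted=0 chunks_done=0
Byte 1 = 0x0D: mode=SIZE_CR remaining=0 emitted=0 chunks_done=0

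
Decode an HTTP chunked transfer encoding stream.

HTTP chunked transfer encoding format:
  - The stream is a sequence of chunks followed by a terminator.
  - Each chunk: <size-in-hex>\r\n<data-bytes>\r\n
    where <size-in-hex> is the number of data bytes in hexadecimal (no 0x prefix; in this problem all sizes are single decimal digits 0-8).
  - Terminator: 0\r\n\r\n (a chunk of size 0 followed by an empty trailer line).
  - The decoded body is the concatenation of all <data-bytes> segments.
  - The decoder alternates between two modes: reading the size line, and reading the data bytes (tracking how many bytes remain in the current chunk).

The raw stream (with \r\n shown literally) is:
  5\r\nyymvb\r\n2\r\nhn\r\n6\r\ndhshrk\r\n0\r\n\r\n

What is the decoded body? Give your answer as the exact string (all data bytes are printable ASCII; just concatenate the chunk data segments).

Chunk 1: stream[0..1]='5' size=0x5=5, data at stream[3..8]='yymvb' -> body[0..5], body so far='yymvb'
Chunk 2: stream[10..11]='2' size=0x2=2, data at stream[13..15]='hn' -> body[5..7], body so far='yymvbhn'
Chunk 3: stream[17..18]='6' size=0x6=6, data at stream[20..26]='dhshrk' -> body[7..13], body so far='yymvbhndhshrk'
Chunk 4: stream[28..29]='0' size=0 (terminator). Final body='yymvbhndhshrk' (13 bytes)

Answer: yymvbhndhshrk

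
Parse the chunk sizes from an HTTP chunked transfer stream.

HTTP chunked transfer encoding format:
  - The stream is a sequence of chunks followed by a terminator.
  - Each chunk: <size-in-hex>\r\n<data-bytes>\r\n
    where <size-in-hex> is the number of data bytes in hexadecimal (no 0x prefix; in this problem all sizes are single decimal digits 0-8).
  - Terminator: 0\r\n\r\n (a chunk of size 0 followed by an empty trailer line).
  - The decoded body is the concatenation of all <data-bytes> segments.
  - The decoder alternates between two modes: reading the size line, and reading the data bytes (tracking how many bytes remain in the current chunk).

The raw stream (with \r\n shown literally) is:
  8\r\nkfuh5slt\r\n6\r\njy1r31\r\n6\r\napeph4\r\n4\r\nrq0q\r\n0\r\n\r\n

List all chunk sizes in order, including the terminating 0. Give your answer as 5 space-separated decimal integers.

Answer: 8 6 6 4 0

Derivation:
Chunk 1: stream[0..1]='8' size=0x8=8, data at stream[3..11]='kfuh5slt' -> body[0..8], body so far='kfuh5slt'
Chunk 2: stream[13..14]='6' size=0x6=6, data at stream[16..22]='jy1r31' -> body[8..14], body so far='kfuh5sltjy1r31'
Chunk 3: stream[24..25]='6' size=0x6=6, data at stream[27..33]='apeph4' -> body[14..20], body so far='kfuh5sltjy1r31apeph4'
Chunk 4: stream[35..36]='4' size=0x4=4, data at stream[38..42]='rq0q' -> body[20..24], body so far='kfuh5sltjy1r31apeph4rq0q'
Chunk 5: stream[44..45]='0' size=0 (terminator). Final body='kfuh5sltjy1r31apeph4rq0q' (24 bytes)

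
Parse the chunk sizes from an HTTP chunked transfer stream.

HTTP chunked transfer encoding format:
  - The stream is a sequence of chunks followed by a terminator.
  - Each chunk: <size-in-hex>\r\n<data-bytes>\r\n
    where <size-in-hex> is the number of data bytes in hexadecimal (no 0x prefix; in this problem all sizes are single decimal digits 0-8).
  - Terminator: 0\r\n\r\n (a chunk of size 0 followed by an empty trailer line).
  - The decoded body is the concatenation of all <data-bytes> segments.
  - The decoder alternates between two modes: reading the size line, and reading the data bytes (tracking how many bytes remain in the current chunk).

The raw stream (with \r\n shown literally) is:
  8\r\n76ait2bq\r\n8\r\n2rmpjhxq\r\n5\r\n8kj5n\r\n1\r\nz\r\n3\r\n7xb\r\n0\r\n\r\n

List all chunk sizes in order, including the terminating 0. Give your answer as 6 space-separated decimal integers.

Answer: 8 8 5 1 3 0

Derivation:
Chunk 1: stream[0..1]='8' size=0x8=8, data at stream[3..11]='76ait2bq' -> body[0..8], body so far='76ait2bq'
Chunk 2: stream[13..14]='8' size=0x8=8, data at stream[16..24]='2rmpjhxq' -> body[8..16], body so far='76ait2bq2rmpjhxq'
Chunk 3: stream[26..27]='5' size=0x5=5, data at stream[29..34]='8kj5n' -> body[16..21], body so far='76ait2bq2rmpjhxq8kj5n'
Chunk 4: stream[36..37]='1' size=0x1=1, data at stream[39..40]='z' -> body[21..22], body so far='76ait2bq2rmpjhxq8kj5nz'
Chunk 5: stream[42..43]='3' size=0x3=3, data at stream[45..48]='7xb' -> body[22..25], body so far='76ait2bq2rmpjhxq8kj5nz7xb'
Chunk 6: stream[50..51]='0' size=0 (terminator). Final body='76ait2bq2rmpjhxq8kj5nz7xb' (25 bytes)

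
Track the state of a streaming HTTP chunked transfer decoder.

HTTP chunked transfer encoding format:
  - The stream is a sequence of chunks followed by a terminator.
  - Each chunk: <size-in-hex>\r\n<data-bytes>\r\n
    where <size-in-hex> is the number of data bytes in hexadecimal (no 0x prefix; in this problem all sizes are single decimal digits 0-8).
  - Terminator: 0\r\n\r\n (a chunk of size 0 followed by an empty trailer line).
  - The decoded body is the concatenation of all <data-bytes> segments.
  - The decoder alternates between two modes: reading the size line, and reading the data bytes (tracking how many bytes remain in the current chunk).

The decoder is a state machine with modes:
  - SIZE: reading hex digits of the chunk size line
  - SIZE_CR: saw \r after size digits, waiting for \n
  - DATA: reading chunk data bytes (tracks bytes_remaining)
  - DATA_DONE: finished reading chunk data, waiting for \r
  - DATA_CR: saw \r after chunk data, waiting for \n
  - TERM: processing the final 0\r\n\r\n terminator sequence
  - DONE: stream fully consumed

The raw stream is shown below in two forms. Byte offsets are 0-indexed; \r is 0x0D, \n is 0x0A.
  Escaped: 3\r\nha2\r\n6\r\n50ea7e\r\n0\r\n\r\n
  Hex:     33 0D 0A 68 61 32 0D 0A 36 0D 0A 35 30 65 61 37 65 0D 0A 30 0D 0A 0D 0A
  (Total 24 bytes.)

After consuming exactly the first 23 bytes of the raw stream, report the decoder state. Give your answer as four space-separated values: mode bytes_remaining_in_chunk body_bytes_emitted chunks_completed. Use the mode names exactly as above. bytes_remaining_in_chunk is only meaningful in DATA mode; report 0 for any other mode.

Byte 0 = '3': mode=SIZE remaining=0 emitted=0 chunks_done=0
Byte 1 = 0x0D: mode=SIZE_CR remaining=0 emitted=0 chunks_done=0
Byte 2 = 0x0A: mode=DATA remaining=3 emitted=0 chunks_done=0
Byte 3 = 'h': mode=DATA remaining=2 emitted=1 chunks_done=0
Byte 4 = 'a': mode=DATA remaining=1 emitted=2 chunks_done=0
Byte 5 = '2': mode=DATA_DONE remaining=0 emitted=3 chunks_done=0
Byte 6 = 0x0D: mode=DATA_CR remaining=0 emitted=3 chunks_done=0
Byte 7 = 0x0A: mode=SIZE remaining=0 emitted=3 chunks_done=1
Byte 8 = '6': mode=SIZE remaining=0 emitted=3 chunks_done=1
Byte 9 = 0x0D: mode=SIZE_CR remaining=0 emitted=3 chunks_done=1
Byte 10 = 0x0A: mode=DATA remaining=6 emitted=3 chunks_done=1
Byte 11 = '5': mode=DATA remaining=5 emitted=4 chunks_done=1
Byte 12 = '0': mode=DATA remaining=4 emitted=5 chunks_done=1
Byte 13 = 'e': mode=DATA remaining=3 emitted=6 chunks_done=1
Byte 14 = 'a': mode=DATA remaining=2 emitted=7 chunks_done=1
Byte 15 = '7': mode=DATA remaining=1 emitted=8 chunks_done=1
Byte 16 = 'e': mode=DATA_DONE remaining=0 emitted=9 chunks_done=1
Byte 17 = 0x0D: mode=DATA_CR remaining=0 emitted=9 chunks_done=1
Byte 18 = 0x0A: mode=SIZE remaining=0 emitted=9 chunks_done=2
Byte 19 = '0': mode=SIZE remaining=0 emitted=9 chunks_done=2
Byte 20 = 0x0D: mode=SIZE_CR remaining=0 emitted=9 chunks_done=2
Byte 21 = 0x0A: mode=TERM remaining=0 emitted=9 chunks_done=2
Byte 22 = 0x0D: mode=TERM remaining=0 emitted=9 chunks_done=2

Answer: TERM 0 9 2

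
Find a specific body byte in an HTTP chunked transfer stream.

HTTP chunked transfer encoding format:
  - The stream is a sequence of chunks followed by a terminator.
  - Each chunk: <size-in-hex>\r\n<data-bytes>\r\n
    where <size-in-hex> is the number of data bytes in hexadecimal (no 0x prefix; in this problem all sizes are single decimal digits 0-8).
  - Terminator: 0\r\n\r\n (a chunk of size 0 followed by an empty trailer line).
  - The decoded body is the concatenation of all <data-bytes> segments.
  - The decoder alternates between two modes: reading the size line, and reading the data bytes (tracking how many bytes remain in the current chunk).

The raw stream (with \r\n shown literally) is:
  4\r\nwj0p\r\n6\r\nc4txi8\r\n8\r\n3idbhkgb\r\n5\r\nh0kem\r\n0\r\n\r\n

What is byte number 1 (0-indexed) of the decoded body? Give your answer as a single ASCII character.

Answer: j

Derivation:
Chunk 1: stream[0..1]='4' size=0x4=4, data at stream[3..7]='wj0p' -> body[0..4], body so far='wj0p'
Chunk 2: stream[9..10]='6' size=0x6=6, data at stream[12..18]='c4txi8' -> body[4..10], body so far='wj0pc4txi8'
Chunk 3: stream[20..21]='8' size=0x8=8, data at stream[23..31]='3idbhkgb' -> body[10..18], body so far='wj0pc4txi83idbhkgb'
Chunk 4: stream[33..34]='5' size=0x5=5, data at stream[36..41]='h0kem' -> body[18..23], body so far='wj0pc4txi83idbhkgbh0kem'
Chunk 5: stream[43..44]='0' size=0 (terminator). Final body='wj0pc4txi83idbhkgbh0kem' (23 bytes)
Body byte 1 = 'j'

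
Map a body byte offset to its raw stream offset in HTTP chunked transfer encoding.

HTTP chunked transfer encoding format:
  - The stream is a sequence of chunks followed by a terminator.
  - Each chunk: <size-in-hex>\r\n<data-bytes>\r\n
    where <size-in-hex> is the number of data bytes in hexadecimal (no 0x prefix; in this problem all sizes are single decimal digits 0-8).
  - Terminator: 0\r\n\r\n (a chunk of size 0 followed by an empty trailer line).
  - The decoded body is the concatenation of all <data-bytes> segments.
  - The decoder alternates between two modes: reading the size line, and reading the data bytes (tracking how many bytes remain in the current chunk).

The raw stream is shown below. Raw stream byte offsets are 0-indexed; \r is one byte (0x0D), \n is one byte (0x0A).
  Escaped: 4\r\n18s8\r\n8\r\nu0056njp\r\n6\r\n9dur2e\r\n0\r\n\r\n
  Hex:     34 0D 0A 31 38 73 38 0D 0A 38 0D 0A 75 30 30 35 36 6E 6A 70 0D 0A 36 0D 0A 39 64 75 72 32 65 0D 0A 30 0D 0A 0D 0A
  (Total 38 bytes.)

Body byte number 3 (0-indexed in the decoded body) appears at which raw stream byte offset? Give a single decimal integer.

Answer: 6

Derivation:
Chunk 1: stream[0..1]='4' size=0x4=4, data at stream[3..7]='18s8' -> body[0..4], body so far='18s8'
Chunk 2: stream[9..10]='8' size=0x8=8, data at stream[12..20]='u0056njp' -> body[4..12], body so far='18s8u0056njp'
Chunk 3: stream[22..23]='6' size=0x6=6, data at stream[25..31]='9dur2e' -> body[12..18], body so far='18s8u0056njp9dur2e'
Chunk 4: stream[33..34]='0' size=0 (terminator). Final body='18s8u0056njp9dur2e' (18 bytes)
Body byte 3 at stream offset 6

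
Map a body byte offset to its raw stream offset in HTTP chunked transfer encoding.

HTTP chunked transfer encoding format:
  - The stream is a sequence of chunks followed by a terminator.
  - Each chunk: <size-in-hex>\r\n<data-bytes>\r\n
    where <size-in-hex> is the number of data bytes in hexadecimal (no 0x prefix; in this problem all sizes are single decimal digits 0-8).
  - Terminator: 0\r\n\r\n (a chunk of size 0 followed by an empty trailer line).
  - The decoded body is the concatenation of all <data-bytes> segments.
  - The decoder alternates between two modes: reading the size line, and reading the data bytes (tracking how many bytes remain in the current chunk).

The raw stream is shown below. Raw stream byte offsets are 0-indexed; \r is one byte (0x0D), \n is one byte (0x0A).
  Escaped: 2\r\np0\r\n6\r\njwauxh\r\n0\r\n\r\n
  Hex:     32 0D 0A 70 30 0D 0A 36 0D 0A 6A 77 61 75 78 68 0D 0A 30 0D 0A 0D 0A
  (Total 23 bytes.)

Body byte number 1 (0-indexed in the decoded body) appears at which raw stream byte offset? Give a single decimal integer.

Chunk 1: stream[0..1]='2' size=0x2=2, data at stream[3..5]='p0' -> body[0..2], body so far='p0'
Chunk 2: stream[7..8]='6' size=0x6=6, data at stream[10..16]='jwauxh' -> body[2..8], body so far='p0jwauxh'
Chunk 3: stream[18..19]='0' size=0 (terminator). Final body='p0jwauxh' (8 bytes)
Body byte 1 at stream offset 4

Answer: 4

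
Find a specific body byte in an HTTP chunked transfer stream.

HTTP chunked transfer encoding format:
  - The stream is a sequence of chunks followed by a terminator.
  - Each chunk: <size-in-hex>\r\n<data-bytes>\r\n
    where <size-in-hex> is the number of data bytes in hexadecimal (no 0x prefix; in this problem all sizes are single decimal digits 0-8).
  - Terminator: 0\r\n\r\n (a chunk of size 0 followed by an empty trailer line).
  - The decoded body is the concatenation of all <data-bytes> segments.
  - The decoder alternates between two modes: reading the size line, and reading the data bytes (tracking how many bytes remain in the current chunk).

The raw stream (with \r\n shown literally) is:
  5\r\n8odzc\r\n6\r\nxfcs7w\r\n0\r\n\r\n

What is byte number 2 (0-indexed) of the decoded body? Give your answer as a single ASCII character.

Answer: d

Derivation:
Chunk 1: stream[0..1]='5' size=0x5=5, data at stream[3..8]='8odzc' -> body[0..5], body so far='8odzc'
Chunk 2: stream[10..11]='6' size=0x6=6, data at stream[13..19]='xfcs7w' -> body[5..11], body so far='8odzcxfcs7w'
Chunk 3: stream[21..22]='0' size=0 (terminator). Final body='8odzcxfcs7w' (11 bytes)
Body byte 2 = 'd'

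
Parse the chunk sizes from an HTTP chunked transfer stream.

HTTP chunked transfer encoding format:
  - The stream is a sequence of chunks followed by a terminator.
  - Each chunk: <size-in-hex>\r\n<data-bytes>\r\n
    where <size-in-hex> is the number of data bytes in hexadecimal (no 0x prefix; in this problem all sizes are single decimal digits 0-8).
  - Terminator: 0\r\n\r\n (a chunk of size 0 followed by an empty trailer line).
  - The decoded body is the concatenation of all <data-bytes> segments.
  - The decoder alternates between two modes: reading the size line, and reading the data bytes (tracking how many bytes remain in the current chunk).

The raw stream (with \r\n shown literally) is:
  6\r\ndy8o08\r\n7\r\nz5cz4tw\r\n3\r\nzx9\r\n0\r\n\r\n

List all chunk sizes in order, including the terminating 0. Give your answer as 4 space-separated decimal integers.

Answer: 6 7 3 0

Derivation:
Chunk 1: stream[0..1]='6' size=0x6=6, data at stream[3..9]='dy8o08' -> body[0..6], body so far='dy8o08'
Chunk 2: stream[11..12]='7' size=0x7=7, data at stream[14..21]='z5cz4tw' -> body[6..13], body so far='dy8o08z5cz4tw'
Chunk 3: stream[23..24]='3' size=0x3=3, data at stream[26..29]='zx9' -> body[13..16], body so far='dy8o08z5cz4twzx9'
Chunk 4: stream[31..32]='0' size=0 (terminator). Final body='dy8o08z5cz4twzx9' (16 bytes)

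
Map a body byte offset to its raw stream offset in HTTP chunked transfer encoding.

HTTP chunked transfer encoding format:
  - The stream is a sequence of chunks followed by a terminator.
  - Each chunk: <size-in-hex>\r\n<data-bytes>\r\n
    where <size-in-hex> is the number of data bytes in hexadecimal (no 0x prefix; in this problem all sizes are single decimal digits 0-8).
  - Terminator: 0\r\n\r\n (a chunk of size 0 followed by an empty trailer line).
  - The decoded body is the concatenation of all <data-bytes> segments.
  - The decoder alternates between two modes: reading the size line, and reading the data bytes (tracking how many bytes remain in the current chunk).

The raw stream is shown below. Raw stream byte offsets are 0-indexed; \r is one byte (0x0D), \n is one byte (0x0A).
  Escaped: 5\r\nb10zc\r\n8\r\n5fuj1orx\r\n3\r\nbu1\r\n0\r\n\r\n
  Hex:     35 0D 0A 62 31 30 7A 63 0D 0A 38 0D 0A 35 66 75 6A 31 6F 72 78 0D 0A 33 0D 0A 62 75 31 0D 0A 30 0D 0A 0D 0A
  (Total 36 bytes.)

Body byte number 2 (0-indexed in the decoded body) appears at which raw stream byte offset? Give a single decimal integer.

Chunk 1: stream[0..1]='5' size=0x5=5, data at stream[3..8]='b10zc' -> body[0..5], body so far='b10zc'
Chunk 2: stream[10..11]='8' size=0x8=8, data at stream[13..21]='5fuj1orx' -> body[5..13], body so far='b10zc5fuj1orx'
Chunk 3: stream[23..24]='3' size=0x3=3, data at stream[26..29]='bu1' -> body[13..16], body so far='b10zc5fuj1orxbu1'
Chunk 4: stream[31..32]='0' size=0 (terminator). Final body='b10zc5fuj1orxbu1' (16 bytes)
Body byte 2 at stream offset 5

Answer: 5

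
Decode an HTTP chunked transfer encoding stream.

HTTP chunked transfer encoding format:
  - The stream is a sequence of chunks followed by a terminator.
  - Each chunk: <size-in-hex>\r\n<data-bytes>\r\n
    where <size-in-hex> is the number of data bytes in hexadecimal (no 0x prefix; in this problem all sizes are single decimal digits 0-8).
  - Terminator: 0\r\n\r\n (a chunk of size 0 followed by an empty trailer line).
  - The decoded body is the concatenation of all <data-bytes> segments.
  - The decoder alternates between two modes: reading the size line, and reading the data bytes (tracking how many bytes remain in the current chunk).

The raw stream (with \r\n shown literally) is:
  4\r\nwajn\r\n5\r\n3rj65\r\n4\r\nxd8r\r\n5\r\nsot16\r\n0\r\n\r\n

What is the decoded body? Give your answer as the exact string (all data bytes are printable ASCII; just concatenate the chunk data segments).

Answer: wajn3rj65xd8rsot16

Derivation:
Chunk 1: stream[0..1]='4' size=0x4=4, data at stream[3..7]='wajn' -> body[0..4], body so far='wajn'
Chunk 2: stream[9..10]='5' size=0x5=5, data at stream[12..17]='3rj65' -> body[4..9], body so far='wajn3rj65'
Chunk 3: stream[19..20]='4' size=0x4=4, data at stream[22..26]='xd8r' -> body[9..13], body so far='wajn3rj65xd8r'
Chunk 4: stream[28..29]='5' size=0x5=5, data at stream[31..36]='sot16' -> body[13..18], body so far='wajn3rj65xd8rsot16'
Chunk 5: stream[38..39]='0' size=0 (terminator). Final body='wajn3rj65xd8rsot16' (18 bytes)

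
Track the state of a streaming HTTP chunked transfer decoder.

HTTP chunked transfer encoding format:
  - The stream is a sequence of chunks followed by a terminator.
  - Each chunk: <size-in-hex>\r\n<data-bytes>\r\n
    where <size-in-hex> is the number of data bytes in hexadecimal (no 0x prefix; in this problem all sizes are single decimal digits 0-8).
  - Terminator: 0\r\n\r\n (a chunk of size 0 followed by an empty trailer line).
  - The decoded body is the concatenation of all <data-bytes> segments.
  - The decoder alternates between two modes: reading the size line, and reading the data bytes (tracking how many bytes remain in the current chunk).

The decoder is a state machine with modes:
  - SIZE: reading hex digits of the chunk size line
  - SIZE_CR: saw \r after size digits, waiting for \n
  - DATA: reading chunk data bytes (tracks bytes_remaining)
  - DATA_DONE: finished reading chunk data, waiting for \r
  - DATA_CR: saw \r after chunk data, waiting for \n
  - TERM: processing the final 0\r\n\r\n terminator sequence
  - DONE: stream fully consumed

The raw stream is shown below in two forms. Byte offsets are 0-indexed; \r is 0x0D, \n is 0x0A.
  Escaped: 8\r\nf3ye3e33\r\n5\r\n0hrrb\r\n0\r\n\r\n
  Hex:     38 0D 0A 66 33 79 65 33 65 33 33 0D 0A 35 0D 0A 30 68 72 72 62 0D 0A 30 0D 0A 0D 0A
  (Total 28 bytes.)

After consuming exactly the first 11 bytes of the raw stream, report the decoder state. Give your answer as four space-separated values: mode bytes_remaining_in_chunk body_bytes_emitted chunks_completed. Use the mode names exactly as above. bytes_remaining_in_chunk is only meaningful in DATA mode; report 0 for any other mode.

Byte 0 = '8': mode=SIZE remaining=0 emitted=0 chunks_done=0
Byte 1 = 0x0D: mode=SIZE_CR remaining=0 emitted=0 chunks_done=0
Byte 2 = 0x0A: mode=DATA remaining=8 emitted=0 chunks_done=0
Byte 3 = 'f': mode=DATA remaining=7 emitted=1 chunks_done=0
Byte 4 = '3': mode=DATA remaining=6 emitted=2 chunks_done=0
Byte 5 = 'y': mode=DATA remaining=5 emitted=3 chunks_done=0
Byte 6 = 'e': mode=DATA remaining=4 emitted=4 chunks_done=0
Byte 7 = '3': mode=DATA remaining=3 emitted=5 chunks_done=0
Byte 8 = 'e': mode=DATA remaining=2 emitted=6 chunks_done=0
Byte 9 = '3': mode=DATA remaining=1 emitted=7 chunks_done=0
Byte 10 = '3': mode=DATA_DONE remaining=0 emitted=8 chunks_done=0

Answer: DATA_DONE 0 8 0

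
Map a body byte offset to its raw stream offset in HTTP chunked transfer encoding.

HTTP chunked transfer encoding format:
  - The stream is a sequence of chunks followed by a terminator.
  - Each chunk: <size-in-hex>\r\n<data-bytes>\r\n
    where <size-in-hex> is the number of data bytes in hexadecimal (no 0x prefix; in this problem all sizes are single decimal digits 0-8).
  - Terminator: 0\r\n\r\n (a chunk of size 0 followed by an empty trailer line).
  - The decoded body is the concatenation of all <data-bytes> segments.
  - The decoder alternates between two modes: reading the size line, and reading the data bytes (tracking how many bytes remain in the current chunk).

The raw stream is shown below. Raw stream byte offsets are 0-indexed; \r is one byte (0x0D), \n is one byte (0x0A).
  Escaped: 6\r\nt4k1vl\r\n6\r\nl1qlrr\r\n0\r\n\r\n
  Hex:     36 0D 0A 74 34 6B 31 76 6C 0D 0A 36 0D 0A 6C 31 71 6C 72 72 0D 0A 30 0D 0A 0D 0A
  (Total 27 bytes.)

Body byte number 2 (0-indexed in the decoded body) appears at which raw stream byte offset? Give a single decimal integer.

Chunk 1: stream[0..1]='6' size=0x6=6, data at stream[3..9]='t4k1vl' -> body[0..6], body so far='t4k1vl'
Chunk 2: stream[11..12]='6' size=0x6=6, data at stream[14..20]='l1qlrr' -> body[6..12], body so far='t4k1vll1qlrr'
Chunk 3: stream[22..23]='0' size=0 (terminator). Final body='t4k1vll1qlrr' (12 bytes)
Body byte 2 at stream offset 5

Answer: 5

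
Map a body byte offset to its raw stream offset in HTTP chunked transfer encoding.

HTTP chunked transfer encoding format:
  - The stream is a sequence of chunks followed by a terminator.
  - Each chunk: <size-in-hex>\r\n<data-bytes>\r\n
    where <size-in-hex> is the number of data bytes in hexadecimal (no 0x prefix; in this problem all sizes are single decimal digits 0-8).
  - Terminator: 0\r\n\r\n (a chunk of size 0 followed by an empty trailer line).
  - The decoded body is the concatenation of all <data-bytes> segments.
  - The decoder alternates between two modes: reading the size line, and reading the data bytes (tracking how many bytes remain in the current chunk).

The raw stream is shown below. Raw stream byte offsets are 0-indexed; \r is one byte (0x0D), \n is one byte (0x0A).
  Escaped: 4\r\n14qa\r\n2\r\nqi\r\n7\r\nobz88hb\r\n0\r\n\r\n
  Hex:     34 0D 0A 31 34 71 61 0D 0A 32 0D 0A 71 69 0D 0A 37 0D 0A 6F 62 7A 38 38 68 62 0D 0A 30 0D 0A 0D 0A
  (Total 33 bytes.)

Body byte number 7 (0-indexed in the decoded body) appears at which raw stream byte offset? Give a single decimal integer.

Answer: 20

Derivation:
Chunk 1: stream[0..1]='4' size=0x4=4, data at stream[3..7]='14qa' -> body[0..4], body so far='14qa'
Chunk 2: stream[9..10]='2' size=0x2=2, data at stream[12..14]='qi' -> body[4..6], body so far='14qaqi'
Chunk 3: stream[16..17]='7' size=0x7=7, data at stream[19..26]='obz88hb' -> body[6..13], body so far='14qaqiobz88hb'
Chunk 4: stream[28..29]='0' size=0 (terminator). Final body='14qaqiobz88hb' (13 bytes)
Body byte 7 at stream offset 20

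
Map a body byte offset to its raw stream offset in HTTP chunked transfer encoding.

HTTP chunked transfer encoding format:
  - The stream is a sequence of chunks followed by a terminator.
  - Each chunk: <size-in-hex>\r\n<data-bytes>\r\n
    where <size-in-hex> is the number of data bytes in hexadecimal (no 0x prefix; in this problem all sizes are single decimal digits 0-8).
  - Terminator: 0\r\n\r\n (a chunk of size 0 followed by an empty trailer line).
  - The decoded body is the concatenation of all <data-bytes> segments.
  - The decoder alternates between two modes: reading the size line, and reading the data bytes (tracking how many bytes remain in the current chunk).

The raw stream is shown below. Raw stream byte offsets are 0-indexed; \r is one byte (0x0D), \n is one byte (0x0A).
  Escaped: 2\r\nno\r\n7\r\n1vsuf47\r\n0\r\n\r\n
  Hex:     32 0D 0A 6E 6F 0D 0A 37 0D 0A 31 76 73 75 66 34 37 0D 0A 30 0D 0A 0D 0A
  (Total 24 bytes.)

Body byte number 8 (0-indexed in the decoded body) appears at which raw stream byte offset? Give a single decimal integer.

Answer: 16

Derivation:
Chunk 1: stream[0..1]='2' size=0x2=2, data at stream[3..5]='no' -> body[0..2], body so far='no'
Chunk 2: stream[7..8]='7' size=0x7=7, data at stream[10..17]='1vsuf47' -> body[2..9], body so far='no1vsuf47'
Chunk 3: stream[19..20]='0' size=0 (terminator). Final body='no1vsuf47' (9 bytes)
Body byte 8 at stream offset 16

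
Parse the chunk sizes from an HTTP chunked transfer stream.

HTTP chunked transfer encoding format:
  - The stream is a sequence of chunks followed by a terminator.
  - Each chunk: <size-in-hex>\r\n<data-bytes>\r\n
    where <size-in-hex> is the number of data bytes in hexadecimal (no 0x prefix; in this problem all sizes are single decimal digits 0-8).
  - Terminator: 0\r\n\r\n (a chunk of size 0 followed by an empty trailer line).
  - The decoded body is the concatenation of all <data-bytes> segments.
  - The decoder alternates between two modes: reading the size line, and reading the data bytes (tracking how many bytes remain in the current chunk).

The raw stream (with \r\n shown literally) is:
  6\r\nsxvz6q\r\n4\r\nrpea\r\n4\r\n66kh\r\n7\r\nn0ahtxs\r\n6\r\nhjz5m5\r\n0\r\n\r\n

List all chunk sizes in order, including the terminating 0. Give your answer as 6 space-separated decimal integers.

Answer: 6 4 4 7 6 0

Derivation:
Chunk 1: stream[0..1]='6' size=0x6=6, data at stream[3..9]='sxvz6q' -> body[0..6], body so far='sxvz6q'
Chunk 2: stream[11..12]='4' size=0x4=4, data at stream[14..18]='rpea' -> body[6..10], body so far='sxvz6qrpea'
Chunk 3: stream[20..21]='4' size=0x4=4, data at stream[23..27]='66kh' -> body[10..14], body so far='sxvz6qrpea66kh'
Chunk 4: stream[29..30]='7' size=0x7=7, data at stream[32..39]='n0ahtxs' -> body[14..21], body so far='sxvz6qrpea66khn0ahtxs'
Chunk 5: stream[41..42]='6' size=0x6=6, data at stream[44..50]='hjz5m5' -> body[21..27], body so far='sxvz6qrpea66khn0ahtxshjz5m5'
Chunk 6: stream[52..53]='0' size=0 (terminator). Final body='sxvz6qrpea66khn0ahtxshjz5m5' (27 bytes)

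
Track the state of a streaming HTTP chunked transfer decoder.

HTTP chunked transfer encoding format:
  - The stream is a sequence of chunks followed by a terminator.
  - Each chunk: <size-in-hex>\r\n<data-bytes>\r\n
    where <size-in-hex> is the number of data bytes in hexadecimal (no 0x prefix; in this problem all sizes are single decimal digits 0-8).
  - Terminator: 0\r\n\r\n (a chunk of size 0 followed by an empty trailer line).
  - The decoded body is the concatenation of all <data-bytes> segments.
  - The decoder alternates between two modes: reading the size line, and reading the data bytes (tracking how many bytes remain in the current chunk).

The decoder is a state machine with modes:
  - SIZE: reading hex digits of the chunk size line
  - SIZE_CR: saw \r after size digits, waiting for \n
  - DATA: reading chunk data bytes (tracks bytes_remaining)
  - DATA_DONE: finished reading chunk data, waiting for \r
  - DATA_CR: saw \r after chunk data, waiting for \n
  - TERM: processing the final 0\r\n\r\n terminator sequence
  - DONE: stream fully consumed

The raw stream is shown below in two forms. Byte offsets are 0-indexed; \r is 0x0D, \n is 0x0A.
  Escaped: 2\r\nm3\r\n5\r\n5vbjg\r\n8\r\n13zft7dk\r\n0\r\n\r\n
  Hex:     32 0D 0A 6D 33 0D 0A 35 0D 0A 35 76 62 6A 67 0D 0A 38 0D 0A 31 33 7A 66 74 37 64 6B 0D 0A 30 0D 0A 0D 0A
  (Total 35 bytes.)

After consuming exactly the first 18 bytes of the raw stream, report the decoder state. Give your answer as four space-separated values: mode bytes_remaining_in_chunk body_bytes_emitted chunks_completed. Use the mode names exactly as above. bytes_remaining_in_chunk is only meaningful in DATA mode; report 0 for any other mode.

Byte 0 = '2': mode=SIZE remaining=0 emitted=0 chunks_done=0
Byte 1 = 0x0D: mode=SIZE_CR remaining=0 emitted=0 chunks_done=0
Byte 2 = 0x0A: mode=DATA remaining=2 emitted=0 chunks_done=0
Byte 3 = 'm': mode=DATA remaining=1 emitted=1 chunks_done=0
Byte 4 = '3': mode=DATA_DONE remaining=0 emitted=2 chunks_done=0
Byte 5 = 0x0D: mode=DATA_CR remaining=0 emitted=2 chunks_done=0
Byte 6 = 0x0A: mode=SIZE remaining=0 emitted=2 chunks_done=1
Byte 7 = '5': mode=SIZE remaining=0 emitted=2 chunks_done=1
Byte 8 = 0x0D: mode=SIZE_CR remaining=0 emitted=2 chunks_done=1
Byte 9 = 0x0A: mode=DATA remaining=5 emitted=2 chunks_done=1
Byte 10 = '5': mode=DATA remaining=4 emitted=3 chunks_done=1
Byte 11 = 'v': mode=DATA remaining=3 emitted=4 chunks_done=1
Byte 12 = 'b': mode=DATA remaining=2 emitted=5 chunks_done=1
Byte 13 = 'j': mode=DATA remaining=1 emitted=6 chunks_done=1
Byte 14 = 'g': mode=DATA_DONE remaining=0 emitted=7 chunks_done=1
Byte 15 = 0x0D: mode=DATA_CR remaining=0 emitted=7 chunks_done=1
Byte 16 = 0x0A: mode=SIZE remaining=0 emitted=7 chunks_done=2
Byte 17 = '8': mode=SIZE remaining=0 emitted=7 chunks_done=2

Answer: SIZE 0 7 2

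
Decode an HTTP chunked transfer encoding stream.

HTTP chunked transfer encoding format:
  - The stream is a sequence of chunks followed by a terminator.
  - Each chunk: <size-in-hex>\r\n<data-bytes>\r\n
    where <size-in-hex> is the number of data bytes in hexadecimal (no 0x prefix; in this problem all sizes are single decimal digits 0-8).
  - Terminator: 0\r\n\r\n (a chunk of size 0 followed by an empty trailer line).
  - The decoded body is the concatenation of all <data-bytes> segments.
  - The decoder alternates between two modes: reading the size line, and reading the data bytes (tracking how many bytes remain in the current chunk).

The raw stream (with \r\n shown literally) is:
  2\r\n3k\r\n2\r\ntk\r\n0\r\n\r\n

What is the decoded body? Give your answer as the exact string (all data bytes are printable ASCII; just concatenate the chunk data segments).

Answer: 3ktk

Derivation:
Chunk 1: stream[0..1]='2' size=0x2=2, data at stream[3..5]='3k' -> body[0..2], body so far='3k'
Chunk 2: stream[7..8]='2' size=0x2=2, data at stream[10..12]='tk' -> body[2..4], body so far='3ktk'
Chunk 3: stream[14..15]='0' size=0 (terminator). Final body='3ktk' (4 bytes)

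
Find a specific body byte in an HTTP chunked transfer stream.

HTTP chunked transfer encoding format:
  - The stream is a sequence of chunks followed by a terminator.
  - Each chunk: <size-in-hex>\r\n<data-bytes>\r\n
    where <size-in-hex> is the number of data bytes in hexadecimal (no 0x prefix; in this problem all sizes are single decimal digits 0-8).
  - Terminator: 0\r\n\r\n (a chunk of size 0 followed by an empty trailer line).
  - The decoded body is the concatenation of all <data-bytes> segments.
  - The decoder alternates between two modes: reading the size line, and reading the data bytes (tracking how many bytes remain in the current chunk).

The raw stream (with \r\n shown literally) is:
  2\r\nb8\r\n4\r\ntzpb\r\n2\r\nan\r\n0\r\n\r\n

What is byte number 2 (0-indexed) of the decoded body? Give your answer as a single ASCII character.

Answer: t

Derivation:
Chunk 1: stream[0..1]='2' size=0x2=2, data at stream[3..5]='b8' -> body[0..2], body so far='b8'
Chunk 2: stream[7..8]='4' size=0x4=4, data at stream[10..14]='tzpb' -> body[2..6], body so far='b8tzpb'
Chunk 3: stream[16..17]='2' size=0x2=2, data at stream[19..21]='an' -> body[6..8], body so far='b8tzpban'
Chunk 4: stream[23..24]='0' size=0 (terminator). Final body='b8tzpban' (8 bytes)
Body byte 2 = 't'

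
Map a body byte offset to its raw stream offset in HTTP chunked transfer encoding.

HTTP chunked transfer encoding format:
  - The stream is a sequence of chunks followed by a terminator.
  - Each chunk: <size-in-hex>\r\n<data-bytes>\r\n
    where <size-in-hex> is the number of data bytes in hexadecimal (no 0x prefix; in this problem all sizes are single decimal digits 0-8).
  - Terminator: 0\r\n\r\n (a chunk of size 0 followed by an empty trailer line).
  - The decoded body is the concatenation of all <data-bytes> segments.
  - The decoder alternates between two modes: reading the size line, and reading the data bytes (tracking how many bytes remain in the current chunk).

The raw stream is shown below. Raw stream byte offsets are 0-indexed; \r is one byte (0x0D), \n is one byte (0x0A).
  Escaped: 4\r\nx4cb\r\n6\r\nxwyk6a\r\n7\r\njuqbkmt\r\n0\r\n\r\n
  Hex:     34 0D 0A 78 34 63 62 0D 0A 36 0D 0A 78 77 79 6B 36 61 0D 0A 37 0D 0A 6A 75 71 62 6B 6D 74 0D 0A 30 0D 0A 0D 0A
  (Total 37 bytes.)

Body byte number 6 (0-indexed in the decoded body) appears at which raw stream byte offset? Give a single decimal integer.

Chunk 1: stream[0..1]='4' size=0x4=4, data at stream[3..7]='x4cb' -> body[0..4], body so far='x4cb'
Chunk 2: stream[9..10]='6' size=0x6=6, data at stream[12..18]='xwyk6a' -> body[4..10], body so far='x4cbxwyk6a'
Chunk 3: stream[20..21]='7' size=0x7=7, data at stream[23..30]='juqbkmt' -> body[10..17], body so far='x4cbxwyk6ajuqbkmt'
Chunk 4: stream[32..33]='0' size=0 (terminator). Final body='x4cbxwyk6ajuqbkmt' (17 bytes)
Body byte 6 at stream offset 14

Answer: 14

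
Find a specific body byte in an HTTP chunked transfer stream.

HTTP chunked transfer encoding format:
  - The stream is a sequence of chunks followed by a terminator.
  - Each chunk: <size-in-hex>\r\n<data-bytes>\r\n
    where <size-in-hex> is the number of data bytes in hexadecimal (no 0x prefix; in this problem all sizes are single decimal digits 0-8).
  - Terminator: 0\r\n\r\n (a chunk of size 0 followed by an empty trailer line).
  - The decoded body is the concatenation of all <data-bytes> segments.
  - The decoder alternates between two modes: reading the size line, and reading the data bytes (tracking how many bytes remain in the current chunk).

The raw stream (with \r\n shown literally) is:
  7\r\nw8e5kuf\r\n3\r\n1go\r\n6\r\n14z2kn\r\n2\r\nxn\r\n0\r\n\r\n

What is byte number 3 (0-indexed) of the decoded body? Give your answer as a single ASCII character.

Answer: 5

Derivation:
Chunk 1: stream[0..1]='7' size=0x7=7, data at stream[3..10]='w8e5kuf' -> body[0..7], body so far='w8e5kuf'
Chunk 2: stream[12..13]='3' size=0x3=3, data at stream[15..18]='1go' -> body[7..10], body so far='w8e5kuf1go'
Chunk 3: stream[20..21]='6' size=0x6=6, data at stream[23..29]='14z2kn' -> body[10..16], body so far='w8e5kuf1go14z2kn'
Chunk 4: stream[31..32]='2' size=0x2=2, data at stream[34..36]='xn' -> body[16..18], body so far='w8e5kuf1go14z2knxn'
Chunk 5: stream[38..39]='0' size=0 (terminator). Final body='w8e5kuf1go14z2knxn' (18 bytes)
Body byte 3 = '5'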